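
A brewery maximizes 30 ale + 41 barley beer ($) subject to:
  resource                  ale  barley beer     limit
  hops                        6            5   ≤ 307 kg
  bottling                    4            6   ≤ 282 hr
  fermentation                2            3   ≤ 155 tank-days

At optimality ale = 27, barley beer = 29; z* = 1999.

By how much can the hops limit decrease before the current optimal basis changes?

Binding constraints: hops, bottling. The basis is B = [[6,5],[4,6]] with det 16.
Per unit decrease in hops, x* moves by d = (-0.375, 0.25).
The basis stays optimal until ale reaches 0; allowable decrease = 72 kg.

72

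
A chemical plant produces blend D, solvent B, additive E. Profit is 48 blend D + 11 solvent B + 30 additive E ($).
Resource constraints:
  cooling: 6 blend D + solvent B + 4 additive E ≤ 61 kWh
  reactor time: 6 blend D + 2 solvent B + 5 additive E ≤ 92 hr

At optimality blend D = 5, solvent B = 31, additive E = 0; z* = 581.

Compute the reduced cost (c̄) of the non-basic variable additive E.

Check each constraint at x*: cooling 61/61 (tight); reactor time 92/92 (tight).
From A_Bᵀ y = c: 6·y_cooling + 6·y_reactor time = 48; 1·y_cooling + 2·y_reactor time = 11.
→ y_cooling = 5 and y_reactor time = 3.
Reduced cost of additive E: c₃ − yᵀa₃ = 30 − (5·4 + 3·5) = 30 − 35 = -5.

-5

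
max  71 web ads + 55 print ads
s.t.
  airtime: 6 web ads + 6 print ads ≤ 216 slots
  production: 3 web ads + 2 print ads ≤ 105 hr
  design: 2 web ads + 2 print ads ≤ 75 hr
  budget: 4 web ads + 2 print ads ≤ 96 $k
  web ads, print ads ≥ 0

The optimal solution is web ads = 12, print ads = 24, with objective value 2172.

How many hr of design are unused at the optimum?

3

design used = 2·12 + 2·24 = 72; slack = 75 − 72 = 3.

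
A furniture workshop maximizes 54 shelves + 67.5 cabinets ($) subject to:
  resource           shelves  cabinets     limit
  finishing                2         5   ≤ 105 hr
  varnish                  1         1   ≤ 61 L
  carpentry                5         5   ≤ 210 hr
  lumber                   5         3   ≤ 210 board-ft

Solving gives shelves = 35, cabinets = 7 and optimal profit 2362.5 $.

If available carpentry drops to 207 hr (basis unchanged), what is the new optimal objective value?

Check each constraint at x*: finishing 105/105 (tight); varnish 42/61 (slack 19); carpentry 210/210 (tight); lumber 196/210 (slack 14).
Since varnish, lumber are not tight, their duals are 0.
The binding rows give the dual system: 2·y_finishing + 5·y_carpentry = 54 and 5·y_finishing + 5·y_carpentry = 67.5.
This yields shadow prices y_finishing = 4.5, y_carpentry = 9.
Δz = y_carpentry·Δb = 9 × (-3) = -27, so new z* = 2362.5 − 27 = 2335.5.

2335.5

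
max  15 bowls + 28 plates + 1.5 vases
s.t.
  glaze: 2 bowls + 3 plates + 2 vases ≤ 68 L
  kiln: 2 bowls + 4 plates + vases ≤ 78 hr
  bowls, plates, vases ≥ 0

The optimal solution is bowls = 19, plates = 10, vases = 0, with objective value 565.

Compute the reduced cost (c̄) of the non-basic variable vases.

-8

At the optimum: glaze uses 68 of 68 (binding); kiln uses 78 of 78 (binding).
Dual feasibility on the basic columns requires 2·y_glaze + 2·y_kiln = 15, 3·y_glaze + 4·y_kiln = 28.
Solving: y_glaze = 2, y_kiln = 5.5.
Reduced cost of vases: c₃ − yᵀa₃ = 1.5 − (2·2 + 5.5·1) = 1.5 − 9.5 = -8.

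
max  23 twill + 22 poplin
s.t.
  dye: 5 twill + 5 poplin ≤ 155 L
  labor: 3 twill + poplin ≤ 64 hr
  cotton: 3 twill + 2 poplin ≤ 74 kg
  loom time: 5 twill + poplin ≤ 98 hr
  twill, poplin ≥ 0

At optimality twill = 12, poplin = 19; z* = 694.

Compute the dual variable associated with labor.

0

Binding: dye and cotton. Non-binding: labor (9 unused), loom time (19 unused).
Slack constraints have shadow price 0 (complementary slackness).
The binding rows give the dual system: 5·y_dye + 3·y_cotton = 23 and 5·y_dye + 2·y_cotton = 22.
This yields shadow prices y_dye = 4, y_cotton = 1.
Shadow price of labor = 0.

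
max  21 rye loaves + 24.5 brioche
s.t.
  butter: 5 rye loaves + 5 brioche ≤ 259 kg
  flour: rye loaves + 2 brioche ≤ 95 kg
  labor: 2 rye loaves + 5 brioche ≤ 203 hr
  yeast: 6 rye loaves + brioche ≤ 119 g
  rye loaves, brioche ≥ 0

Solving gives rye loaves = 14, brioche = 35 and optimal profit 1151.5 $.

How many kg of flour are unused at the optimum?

11

flour used = 1·14 + 2·35 = 84; slack = 95 − 84 = 11.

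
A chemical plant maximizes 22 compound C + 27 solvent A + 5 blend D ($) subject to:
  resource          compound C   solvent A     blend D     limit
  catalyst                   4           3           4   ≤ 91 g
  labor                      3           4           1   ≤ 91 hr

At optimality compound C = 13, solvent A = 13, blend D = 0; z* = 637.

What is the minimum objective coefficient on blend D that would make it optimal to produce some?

10

Both catalyst and labor are binding at x*.
Dual feasibility on the basic columns requires 4·y_catalyst + 3·y_labor = 22, 3·y_catalyst + 4·y_labor = 27.
Solving: y_catalyst = 1, y_labor = 6.
blend D enters the basis when its profit ≥ yᵀa₃ = 1·4 + 6·1 = 10.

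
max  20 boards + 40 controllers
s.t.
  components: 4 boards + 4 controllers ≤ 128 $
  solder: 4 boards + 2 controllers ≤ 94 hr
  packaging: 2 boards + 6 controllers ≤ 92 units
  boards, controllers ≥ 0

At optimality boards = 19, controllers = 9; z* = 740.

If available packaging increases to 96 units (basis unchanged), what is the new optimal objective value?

764

Binding: solder and packaging. Non-binding: components (16 unused).
Slack constraints have shadow price 0 (complementary slackness).
Dual feasibility on the basic columns requires 4·y_solder + 2·y_packaging = 20, 2·y_solder + 6·y_packaging = 40.
→ y_solder = 2 and y_packaging = 6.
Δz = y_packaging·Δb = 6 × (4) = 24, so new z* = 740 + 24 = 764.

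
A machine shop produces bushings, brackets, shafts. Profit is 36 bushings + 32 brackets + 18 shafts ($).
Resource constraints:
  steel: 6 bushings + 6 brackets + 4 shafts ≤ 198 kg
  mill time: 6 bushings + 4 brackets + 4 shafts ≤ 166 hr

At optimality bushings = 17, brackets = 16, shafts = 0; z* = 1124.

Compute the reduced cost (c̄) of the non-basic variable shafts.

-6

At the optimum: steel uses 198 of 198 (binding); mill time uses 166 of 166 (binding).
From A_Bᵀ y = c: 6·y_steel + 6·y_mill time = 36; 6·y_steel + 4·y_mill time = 32.
→ y_steel = 4 and y_mill time = 2.
Reduced cost of shafts: c₃ − yᵀa₃ = 18 − (4·4 + 2·4) = 18 − 24 = -6.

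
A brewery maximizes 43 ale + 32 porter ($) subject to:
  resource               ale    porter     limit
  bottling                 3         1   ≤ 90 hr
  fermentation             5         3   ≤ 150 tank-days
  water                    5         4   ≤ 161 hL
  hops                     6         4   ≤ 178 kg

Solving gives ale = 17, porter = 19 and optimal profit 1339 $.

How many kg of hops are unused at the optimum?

0

hops used = 6·17 + 4·19 = 178; slack = 178 − 178 = 0.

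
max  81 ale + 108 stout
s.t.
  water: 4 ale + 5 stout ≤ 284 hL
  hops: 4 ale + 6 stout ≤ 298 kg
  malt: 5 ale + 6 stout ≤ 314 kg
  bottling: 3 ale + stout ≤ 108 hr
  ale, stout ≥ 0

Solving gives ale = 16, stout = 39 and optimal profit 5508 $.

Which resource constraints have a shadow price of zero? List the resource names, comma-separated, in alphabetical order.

water: 259/284 (slack 25)
hops: 298/298 (binding)
malt: 314/314 (binding)
bottling: 87/108 (slack 21)
By complementary slackness, a constraint with positive slack has shadow price 0 → bottling, water.

bottling, water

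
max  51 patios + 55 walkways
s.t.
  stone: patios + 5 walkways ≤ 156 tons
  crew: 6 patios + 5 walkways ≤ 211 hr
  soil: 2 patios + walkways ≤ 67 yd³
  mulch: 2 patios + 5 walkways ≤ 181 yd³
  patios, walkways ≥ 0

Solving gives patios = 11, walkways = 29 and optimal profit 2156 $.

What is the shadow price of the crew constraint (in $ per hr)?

Check each constraint at x*: stone 156/156 (tight); crew 211/211 (tight); soil 51/67 (slack 16); mulch 167/181 (slack 14).
By complementary slackness, y = 0 for the non-binding constraints.
Dual feasibility on the basic columns requires 1·y_stone + 6·y_crew = 51, 5·y_stone + 5·y_crew = 55.
This yields shadow prices y_stone = 3, y_crew = 8.
Shadow price of crew = 8.

8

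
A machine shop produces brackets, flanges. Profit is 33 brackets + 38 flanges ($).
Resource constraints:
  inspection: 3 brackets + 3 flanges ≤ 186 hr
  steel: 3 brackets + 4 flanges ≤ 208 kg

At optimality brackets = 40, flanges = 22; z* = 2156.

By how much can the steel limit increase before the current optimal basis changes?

Binding constraints: inspection, steel. The basis is B = [[3,3],[3,4]] with det 3.
Per unit increase in steel, x* moves by d = (-1, 1).
The basis stays optimal until brackets reaches 0; allowable increase = 40 kg.

40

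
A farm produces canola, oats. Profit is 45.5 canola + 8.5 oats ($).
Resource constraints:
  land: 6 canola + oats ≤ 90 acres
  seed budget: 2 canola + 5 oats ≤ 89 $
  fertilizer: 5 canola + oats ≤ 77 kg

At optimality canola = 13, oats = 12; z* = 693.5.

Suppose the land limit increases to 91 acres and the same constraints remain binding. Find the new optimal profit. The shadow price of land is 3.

Δb = 1, so new z* = 693.5 + (3)·(1) = 693.5 + 3 = 696.5.

696.5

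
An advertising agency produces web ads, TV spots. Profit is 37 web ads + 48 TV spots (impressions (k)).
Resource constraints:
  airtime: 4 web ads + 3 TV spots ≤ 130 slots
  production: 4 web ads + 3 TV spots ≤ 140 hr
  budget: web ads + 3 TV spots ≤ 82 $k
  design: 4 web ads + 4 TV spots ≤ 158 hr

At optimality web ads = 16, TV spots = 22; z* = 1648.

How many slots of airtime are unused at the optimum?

0

airtime used = 4·16 + 3·22 = 130; slack = 130 − 130 = 0.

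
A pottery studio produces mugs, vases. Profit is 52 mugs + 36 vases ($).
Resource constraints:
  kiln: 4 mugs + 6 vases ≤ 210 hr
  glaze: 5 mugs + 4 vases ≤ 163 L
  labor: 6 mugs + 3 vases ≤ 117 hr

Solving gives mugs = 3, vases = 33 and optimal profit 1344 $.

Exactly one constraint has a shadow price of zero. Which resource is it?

kiln: 210/210 (binding)
glaze: 147/163 (slack 16)
labor: 117/117 (binding)
By complementary slackness, a constraint with positive slack has shadow price 0 → glaze.

glaze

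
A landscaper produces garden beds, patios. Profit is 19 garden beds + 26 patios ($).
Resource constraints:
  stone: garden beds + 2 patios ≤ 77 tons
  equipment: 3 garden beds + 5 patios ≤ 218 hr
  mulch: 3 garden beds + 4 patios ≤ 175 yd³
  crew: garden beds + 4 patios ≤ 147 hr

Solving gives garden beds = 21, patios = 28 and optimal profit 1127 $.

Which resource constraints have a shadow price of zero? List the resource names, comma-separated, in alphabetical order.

stone: 77/77 (binding)
equipment: 203/218 (slack 15)
mulch: 175/175 (binding)
crew: 133/147 (slack 14)
By complementary slackness, a constraint with positive slack has shadow price 0 → crew, equipment.

crew, equipment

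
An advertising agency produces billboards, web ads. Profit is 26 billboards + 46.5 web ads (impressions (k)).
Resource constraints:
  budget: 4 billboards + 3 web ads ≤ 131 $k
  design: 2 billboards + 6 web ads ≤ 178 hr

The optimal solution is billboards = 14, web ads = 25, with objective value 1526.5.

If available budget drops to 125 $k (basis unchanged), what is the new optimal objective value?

Both budget and design are binding at x*.
From A_Bᵀ y = c: 4·y_budget + 2·y_design = 26; 3·y_budget + 6·y_design = 46.5.
This yields shadow prices y_budget = 3.5, y_design = 6.
Δz = y_budget·Δb = 3.5 × (-6) = -21, so new z* = 1526.5 − 21 = 1505.5.

1505.5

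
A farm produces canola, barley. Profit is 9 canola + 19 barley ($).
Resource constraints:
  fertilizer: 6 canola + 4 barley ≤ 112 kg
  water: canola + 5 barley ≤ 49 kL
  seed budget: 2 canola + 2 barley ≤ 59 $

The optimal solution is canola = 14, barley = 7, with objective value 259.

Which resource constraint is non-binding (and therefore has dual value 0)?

seed budget

fertilizer: 112/112 (binding)
water: 49/49 (binding)
seed budget: 42/59 (slack 17)
By complementary slackness, a constraint with positive slack has shadow price 0 → seed budget.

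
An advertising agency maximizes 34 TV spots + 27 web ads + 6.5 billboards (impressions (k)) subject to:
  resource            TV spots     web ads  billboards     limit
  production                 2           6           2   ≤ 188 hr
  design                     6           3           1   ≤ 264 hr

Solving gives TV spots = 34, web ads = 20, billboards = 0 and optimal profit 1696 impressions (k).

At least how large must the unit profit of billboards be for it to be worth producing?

9

Both production and design are binding at x*.
From A_Bᵀ y = c: 2·y_production + 6·y_design = 34; 6·y_production + 3·y_design = 27.
→ y_production = 2 and y_design = 5.
billboards enters the basis when its profit ≥ yᵀa₃ = 2·2 + 5·1 = 9.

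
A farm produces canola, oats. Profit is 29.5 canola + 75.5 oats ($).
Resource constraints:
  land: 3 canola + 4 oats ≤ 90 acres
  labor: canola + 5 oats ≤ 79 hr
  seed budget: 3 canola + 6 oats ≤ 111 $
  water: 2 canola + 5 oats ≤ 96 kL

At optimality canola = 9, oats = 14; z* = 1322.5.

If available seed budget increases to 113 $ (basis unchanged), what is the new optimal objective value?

Check each constraint at x*: land 83/90 (slack 7); labor 79/79 (tight); seed budget 111/111 (tight); water 88/96 (slack 8).
Slack constraints have shadow price 0 (complementary slackness).
Dual feasibility on the basic columns requires 1·y_labor + 3·y_seed budget = 29.5, 5·y_labor + 6·y_seed budget = 75.5.
This yields shadow prices y_labor = 5.5, y_seed budget = 8.
Δz = y_seed budget·Δb = 8 × (2) = 16, so new z* = 1322.5 + 16 = 1338.5.

1338.5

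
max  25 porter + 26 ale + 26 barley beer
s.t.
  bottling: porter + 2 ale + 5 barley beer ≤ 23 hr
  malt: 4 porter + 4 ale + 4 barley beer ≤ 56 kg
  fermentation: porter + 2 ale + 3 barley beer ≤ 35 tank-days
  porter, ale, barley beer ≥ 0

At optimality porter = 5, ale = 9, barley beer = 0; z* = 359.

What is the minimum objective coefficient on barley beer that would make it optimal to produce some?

Check each constraint at x*: bottling 23/23 (tight); malt 56/56 (tight); fermentation 23/35 (slack 12).
Since fermentation is not tight, its dual is 0.
The binding rows give the dual system: 1·y_bottling + 4·y_malt = 25 and 2·y_bottling + 4·y_malt = 26.
Solving: y_bottling = 1, y_malt = 6.
barley beer enters the basis when its profit ≥ yᵀa₃ = 1·5 + 6·4 = 29.

29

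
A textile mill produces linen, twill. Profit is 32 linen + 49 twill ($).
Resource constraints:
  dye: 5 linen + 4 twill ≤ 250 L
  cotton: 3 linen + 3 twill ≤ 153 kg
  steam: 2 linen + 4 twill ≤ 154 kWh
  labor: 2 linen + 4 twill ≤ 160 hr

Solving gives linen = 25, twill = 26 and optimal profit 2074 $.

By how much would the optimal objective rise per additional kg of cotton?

5

Check each constraint at x*: dye 229/250 (slack 21); cotton 153/153 (tight); steam 154/154 (tight); labor 154/160 (slack 6).
Since dye, labor are not tight, their duals are 0.
Dual feasibility on the basic columns requires 3·y_cotton + 2·y_steam = 32, 3·y_cotton + 4·y_steam = 49.
→ y_cotton = 5 and y_steam = 8.5.
Shadow price of cotton = 5.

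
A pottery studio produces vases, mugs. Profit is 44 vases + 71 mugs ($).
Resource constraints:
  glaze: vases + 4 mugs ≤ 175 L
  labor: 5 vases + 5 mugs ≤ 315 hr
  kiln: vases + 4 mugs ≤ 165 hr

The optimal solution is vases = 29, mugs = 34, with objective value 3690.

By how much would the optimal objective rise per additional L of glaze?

0

At the optimum: glaze uses 165 of 175 (slack = 10); labor uses 315 of 315 (binding); kiln uses 165 of 165 (binding).
Slack constraints have shadow price 0 (complementary slackness).
From A_Bᵀ y = c: 5·y_labor + 1·y_kiln = 44; 5·y_labor + 4·y_kiln = 71.
Solving: y_labor = 7, y_kiln = 9.
Shadow price of glaze = 0.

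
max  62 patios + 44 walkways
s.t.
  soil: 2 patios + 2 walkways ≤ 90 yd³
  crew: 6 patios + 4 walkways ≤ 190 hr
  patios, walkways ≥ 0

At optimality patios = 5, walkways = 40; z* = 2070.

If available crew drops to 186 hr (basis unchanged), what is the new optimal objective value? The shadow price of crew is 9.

Δb = -4, so new z* = 2070 + (9)·(-4) = 2070 − 36 = 2034.

2034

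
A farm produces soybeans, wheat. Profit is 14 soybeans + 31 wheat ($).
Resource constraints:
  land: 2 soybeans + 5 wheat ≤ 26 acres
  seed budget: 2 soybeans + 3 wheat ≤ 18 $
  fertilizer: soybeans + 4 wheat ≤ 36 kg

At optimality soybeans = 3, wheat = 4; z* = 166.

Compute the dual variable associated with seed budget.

Binding: land and seed budget. Non-binding: fertilizer (17 unused).
Since fertilizer is not tight, its dual is 0.
Dual feasibility on the basic columns requires 2·y_land + 2·y_seed budget = 14, 5·y_land + 3·y_seed budget = 31.
→ y_land = 5 and y_seed budget = 2.
Shadow price of seed budget = 2.

2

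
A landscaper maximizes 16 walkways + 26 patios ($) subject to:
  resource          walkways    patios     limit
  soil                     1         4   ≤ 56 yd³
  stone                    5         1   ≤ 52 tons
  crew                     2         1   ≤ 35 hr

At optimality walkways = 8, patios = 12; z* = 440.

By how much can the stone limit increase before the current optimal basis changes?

19

Binding constraints: soil, stone. The basis is B = [[1,4],[5,1]] with det -19.
Per unit increase in stone, x* moves by d = (0.2105, -0.0526).
The basis stays optimal until crew becomes binding; allowable increase = 19 tons.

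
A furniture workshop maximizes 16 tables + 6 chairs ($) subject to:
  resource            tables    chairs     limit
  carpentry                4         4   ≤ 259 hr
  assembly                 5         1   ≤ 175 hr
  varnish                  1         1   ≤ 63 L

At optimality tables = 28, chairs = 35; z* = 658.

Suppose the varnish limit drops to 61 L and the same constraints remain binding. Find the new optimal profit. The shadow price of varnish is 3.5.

651

Δb = -2, so new z* = 658 + (3.5)·(-2) = 658 − 7 = 651.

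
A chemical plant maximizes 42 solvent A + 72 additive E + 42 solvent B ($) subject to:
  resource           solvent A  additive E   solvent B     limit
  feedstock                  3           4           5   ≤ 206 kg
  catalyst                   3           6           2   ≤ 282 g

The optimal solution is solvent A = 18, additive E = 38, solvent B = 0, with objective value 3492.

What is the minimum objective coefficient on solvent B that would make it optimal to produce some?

Both feedstock and catalyst are binding at x*.
From A_Bᵀ y = c: 3·y_feedstock + 3·y_catalyst = 42; 4·y_feedstock + 6·y_catalyst = 72.
Solving: y_feedstock = 6, y_catalyst = 8.
solvent B enters the basis when its profit ≥ yᵀa₃ = 6·5 + 8·2 = 46.

46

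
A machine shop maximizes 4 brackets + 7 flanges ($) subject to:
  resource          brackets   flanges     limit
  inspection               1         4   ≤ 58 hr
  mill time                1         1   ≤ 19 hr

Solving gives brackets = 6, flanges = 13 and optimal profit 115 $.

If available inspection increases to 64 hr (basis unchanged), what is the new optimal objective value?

At the optimum: inspection uses 58 of 58 (binding); mill time uses 19 of 19 (binding).
Dual feasibility on the basic columns requires 1·y_inspection + 1·y_mill time = 4, 4·y_inspection + 1·y_mill time = 7.
Solving: y_inspection = 1, y_mill time = 3.
Δz = y_inspection·Δb = 1 × (6) = 6, so new z* = 115 + 6 = 121.

121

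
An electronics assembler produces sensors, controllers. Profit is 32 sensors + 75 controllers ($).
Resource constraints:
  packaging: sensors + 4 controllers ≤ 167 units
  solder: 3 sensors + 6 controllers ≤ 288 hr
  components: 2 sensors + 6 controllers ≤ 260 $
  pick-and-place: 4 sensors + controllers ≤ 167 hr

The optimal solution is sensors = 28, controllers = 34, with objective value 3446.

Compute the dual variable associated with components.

5.5

Check each constraint at x*: packaging 164/167 (slack 3); solder 288/288 (tight); components 260/260 (tight); pick-and-place 146/167 (slack 21).
Slack constraints have shadow price 0 (complementary slackness).
The binding rows give the dual system: 3·y_solder + 2·y_components = 32 and 6·y_solder + 6·y_components = 75.
Solving: y_solder = 7, y_components = 5.5.
Shadow price of components = 5.5.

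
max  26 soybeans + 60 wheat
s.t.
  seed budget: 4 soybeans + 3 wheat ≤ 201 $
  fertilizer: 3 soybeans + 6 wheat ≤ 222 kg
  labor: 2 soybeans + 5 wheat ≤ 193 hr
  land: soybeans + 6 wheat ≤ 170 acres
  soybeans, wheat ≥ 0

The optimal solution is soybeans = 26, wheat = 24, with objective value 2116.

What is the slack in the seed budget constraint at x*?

seed budget used = 4·26 + 3·24 = 176; slack = 201 − 176 = 25.

25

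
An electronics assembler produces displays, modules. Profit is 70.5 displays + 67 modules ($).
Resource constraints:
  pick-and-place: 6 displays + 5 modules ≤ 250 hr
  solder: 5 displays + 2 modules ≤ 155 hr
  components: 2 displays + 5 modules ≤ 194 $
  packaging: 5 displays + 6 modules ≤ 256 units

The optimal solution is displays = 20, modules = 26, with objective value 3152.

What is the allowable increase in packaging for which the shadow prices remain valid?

13.2

Binding constraints: pick-and-place, packaging. The basis is B = [[6,5],[5,6]] with det 11.
Per unit increase in packaging, x* moves by d = (-0.4545, 0.5455).
The basis stays optimal until components becomes binding; allowable increase = 13.2 units.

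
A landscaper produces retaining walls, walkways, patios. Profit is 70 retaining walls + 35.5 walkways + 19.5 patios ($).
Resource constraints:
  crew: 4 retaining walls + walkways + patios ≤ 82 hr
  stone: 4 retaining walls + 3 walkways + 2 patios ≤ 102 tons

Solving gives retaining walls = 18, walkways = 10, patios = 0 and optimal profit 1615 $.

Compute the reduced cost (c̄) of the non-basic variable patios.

Check each constraint at x*: crew 82/82 (tight); stone 102/102 (tight).
From A_Bᵀ y = c: 4·y_crew + 4·y_stone = 70; 1·y_crew + 3·y_stone = 35.5.
This yields shadow prices y_crew = 8.5, y_stone = 9.
Reduced cost of patios: c₃ − yᵀa₃ = 19.5 − (8.5·1 + 9·2) = 19.5 − 26.5 = -7.

-7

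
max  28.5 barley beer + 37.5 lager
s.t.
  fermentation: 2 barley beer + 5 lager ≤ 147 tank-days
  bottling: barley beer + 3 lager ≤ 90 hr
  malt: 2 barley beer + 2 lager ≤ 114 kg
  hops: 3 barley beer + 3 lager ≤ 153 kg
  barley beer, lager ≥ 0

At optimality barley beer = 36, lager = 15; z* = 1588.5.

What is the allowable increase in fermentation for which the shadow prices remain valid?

13.5

Binding constraints: fermentation, hops. The basis is B = [[2,5],[3,3]] with det -9.
Per unit increase in fermentation, x* moves by d = (-0.3333, 0.3333).
The basis stays optimal until bottling becomes binding; allowable increase = 13.5 tank-days.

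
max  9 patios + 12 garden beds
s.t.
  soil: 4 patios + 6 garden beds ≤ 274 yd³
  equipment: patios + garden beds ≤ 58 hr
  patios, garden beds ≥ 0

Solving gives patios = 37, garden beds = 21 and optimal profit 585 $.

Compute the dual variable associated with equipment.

3

Both soil and equipment are binding at x*.
The binding rows give the dual system: 4·y_soil + 1·y_equipment = 9 and 6·y_soil + 1·y_equipment = 12.
This yields shadow prices y_soil = 1.5, y_equipment = 3.
Shadow price of equipment = 3.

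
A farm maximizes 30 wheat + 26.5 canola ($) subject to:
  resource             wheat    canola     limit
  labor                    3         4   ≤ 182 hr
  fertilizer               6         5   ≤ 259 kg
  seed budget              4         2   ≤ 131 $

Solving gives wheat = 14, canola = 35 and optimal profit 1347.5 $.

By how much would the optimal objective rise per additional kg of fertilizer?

Check each constraint at x*: labor 182/182 (tight); fertilizer 259/259 (tight); seed budget 126/131 (slack 5).
Since seed budget is not tight, its dual is 0.
The binding rows give the dual system: 3·y_labor + 6·y_fertilizer = 30 and 4·y_labor + 5·y_fertilizer = 26.5.
→ y_labor = 1 and y_fertilizer = 4.5.
Shadow price of fertilizer = 4.5.

4.5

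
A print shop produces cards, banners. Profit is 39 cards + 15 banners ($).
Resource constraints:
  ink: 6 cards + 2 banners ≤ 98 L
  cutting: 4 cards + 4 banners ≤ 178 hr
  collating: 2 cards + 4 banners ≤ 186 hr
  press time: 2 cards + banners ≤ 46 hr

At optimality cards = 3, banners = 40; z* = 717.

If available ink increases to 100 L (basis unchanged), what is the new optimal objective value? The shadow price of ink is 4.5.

726

Δb = 2, so new z* = 717 + (4.5)·(2) = 717 + 9 = 726.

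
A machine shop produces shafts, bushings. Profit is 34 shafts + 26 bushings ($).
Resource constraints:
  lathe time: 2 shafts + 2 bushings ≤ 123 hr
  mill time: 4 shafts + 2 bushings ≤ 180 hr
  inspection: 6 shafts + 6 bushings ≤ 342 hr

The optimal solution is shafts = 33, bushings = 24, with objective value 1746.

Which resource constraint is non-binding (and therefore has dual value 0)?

lathe time: 114/123 (slack 9)
mill time: 180/180 (binding)
inspection: 342/342 (binding)
By complementary slackness, a constraint with positive slack has shadow price 0 → lathe time.

lathe time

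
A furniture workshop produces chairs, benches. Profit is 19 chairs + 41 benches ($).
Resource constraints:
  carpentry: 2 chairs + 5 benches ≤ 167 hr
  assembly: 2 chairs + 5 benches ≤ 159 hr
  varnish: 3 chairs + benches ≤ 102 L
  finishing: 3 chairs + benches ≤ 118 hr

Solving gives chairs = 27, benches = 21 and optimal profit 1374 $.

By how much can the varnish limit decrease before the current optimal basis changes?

Binding constraints: assembly, varnish. The basis is B = [[2,5],[3,1]] with det -13.
Per unit decrease in varnish, x* moves by d = (-0.3846, 0.1538).
The basis stays optimal until chairs reaches 0; allowable decrease = 70.2 L.

70.2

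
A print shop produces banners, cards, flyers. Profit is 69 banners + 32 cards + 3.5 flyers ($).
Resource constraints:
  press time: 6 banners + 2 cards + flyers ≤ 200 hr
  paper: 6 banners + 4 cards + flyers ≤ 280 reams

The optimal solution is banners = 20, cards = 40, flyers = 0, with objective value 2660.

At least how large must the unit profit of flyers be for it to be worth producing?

11.5

Both press time and paper are binding at x*.
From A_Bᵀ y = c: 6·y_press time + 6·y_paper = 69; 2·y_press time + 4·y_paper = 32.
Solving: y_press time = 7, y_paper = 4.5.
flyers enters the basis when its profit ≥ yᵀa₃ = 7·1 + 4.5·1 = 11.5.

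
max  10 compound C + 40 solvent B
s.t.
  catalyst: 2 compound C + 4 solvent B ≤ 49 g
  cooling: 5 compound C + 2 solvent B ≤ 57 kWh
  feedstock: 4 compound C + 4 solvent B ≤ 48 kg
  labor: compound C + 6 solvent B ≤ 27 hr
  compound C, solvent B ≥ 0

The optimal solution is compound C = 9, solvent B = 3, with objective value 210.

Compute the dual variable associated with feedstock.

Check each constraint at x*: catalyst 30/49 (slack 19); cooling 51/57 (slack 6); feedstock 48/48 (tight); labor 27/27 (tight).
By complementary slackness, y = 0 for the non-binding constraints.
The binding rows give the dual system: 4·y_feedstock + 1·y_labor = 10 and 4·y_feedstock + 6·y_labor = 40.
Solving: y_feedstock = 1, y_labor = 6.
Shadow price of feedstock = 1.

1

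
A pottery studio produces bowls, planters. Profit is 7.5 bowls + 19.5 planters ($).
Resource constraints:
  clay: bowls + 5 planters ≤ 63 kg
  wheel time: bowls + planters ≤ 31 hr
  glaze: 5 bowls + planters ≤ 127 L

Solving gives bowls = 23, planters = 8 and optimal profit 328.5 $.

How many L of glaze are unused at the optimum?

4

glaze used = 5·23 + 1·8 = 123; slack = 127 − 123 = 4.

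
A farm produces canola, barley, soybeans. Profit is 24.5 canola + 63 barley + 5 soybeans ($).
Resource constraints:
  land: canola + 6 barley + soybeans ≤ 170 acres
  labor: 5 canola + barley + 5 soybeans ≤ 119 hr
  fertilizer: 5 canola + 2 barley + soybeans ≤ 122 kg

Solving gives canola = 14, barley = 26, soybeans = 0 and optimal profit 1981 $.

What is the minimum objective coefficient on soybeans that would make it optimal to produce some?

12.5

At the optimum: land uses 170 of 170 (binding); labor uses 96 of 119 (slack = 23); fertilizer uses 122 of 122 (binding).
By complementary slackness, y = 0 for the non-binding constraint.
The binding rows give the dual system: 1·y_land + 5·y_fertilizer = 24.5 and 6·y_land + 2·y_fertilizer = 63.
→ y_land = 9.5 and y_fertilizer = 3.
soybeans enters the basis when its profit ≥ yᵀa₃ = 9.5·1 + 3·1 = 12.5.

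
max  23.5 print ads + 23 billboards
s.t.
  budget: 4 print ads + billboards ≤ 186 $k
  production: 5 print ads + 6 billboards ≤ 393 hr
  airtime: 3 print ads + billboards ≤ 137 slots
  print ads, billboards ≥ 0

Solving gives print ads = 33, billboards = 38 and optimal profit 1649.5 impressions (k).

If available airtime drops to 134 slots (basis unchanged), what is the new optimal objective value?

Binding: production and airtime. Non-binding: budget (16 unused).
Slack constraints have shadow price 0 (complementary slackness).
Dual feasibility on the basic columns requires 5·y_production + 3·y_airtime = 23.5, 6·y_production + 1·y_airtime = 23.
Solving: y_production = 3.5, y_airtime = 2.
Δz = y_airtime·Δb = 2 × (-3) = -6, so new z* = 1649.5 − 6 = 1643.5.

1643.5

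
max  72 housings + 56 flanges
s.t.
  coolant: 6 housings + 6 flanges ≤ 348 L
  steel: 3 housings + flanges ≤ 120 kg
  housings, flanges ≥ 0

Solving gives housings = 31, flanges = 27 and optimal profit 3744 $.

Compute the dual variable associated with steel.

8

At the optimum: coolant uses 348 of 348 (binding); steel uses 120 of 120 (binding).
Dual feasibility on the basic columns requires 6·y_coolant + 3·y_steel = 72, 6·y_coolant + 1·y_steel = 56.
→ y_coolant = 8 and y_steel = 8.
Shadow price of steel = 8.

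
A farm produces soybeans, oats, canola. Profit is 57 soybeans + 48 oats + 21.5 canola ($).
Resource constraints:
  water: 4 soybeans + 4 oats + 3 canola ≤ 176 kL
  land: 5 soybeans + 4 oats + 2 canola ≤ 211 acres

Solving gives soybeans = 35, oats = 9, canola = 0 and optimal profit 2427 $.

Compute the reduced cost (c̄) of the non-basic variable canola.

Both water and land are binding at x*.
The binding rows give the dual system: 4·y_water + 5·y_land = 57 and 4·y_water + 4·y_land = 48.
Solving: y_water = 3, y_land = 9.
Reduced cost of canola: c₃ − yᵀa₃ = 21.5 − (3·3 + 9·2) = 21.5 − 27 = -5.5.

-5.5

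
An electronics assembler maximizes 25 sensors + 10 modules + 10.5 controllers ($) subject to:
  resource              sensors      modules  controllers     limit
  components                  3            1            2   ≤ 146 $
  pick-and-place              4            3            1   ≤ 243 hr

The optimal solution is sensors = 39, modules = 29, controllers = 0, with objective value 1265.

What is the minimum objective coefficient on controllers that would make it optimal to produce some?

Both components and pick-and-place are binding at x*.
Dual feasibility on the basic columns requires 3·y_components + 4·y_pick-and-place = 25, 1·y_components + 3·y_pick-and-place = 10.
This yields shadow prices y_components = 7, y_pick-and-place = 1.
controllers enters the basis when its profit ≥ yᵀa₃ = 7·2 + 1·1 = 15.

15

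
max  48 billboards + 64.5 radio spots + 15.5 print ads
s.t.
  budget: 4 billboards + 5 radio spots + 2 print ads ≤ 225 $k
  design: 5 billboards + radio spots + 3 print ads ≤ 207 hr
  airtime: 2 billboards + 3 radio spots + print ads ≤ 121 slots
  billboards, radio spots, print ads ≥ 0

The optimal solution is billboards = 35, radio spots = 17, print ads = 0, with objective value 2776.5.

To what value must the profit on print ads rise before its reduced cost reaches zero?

Binding: budget and airtime. Non-binding: design (15 unused).
By complementary slackness, y = 0 for the non-binding constraint.
The binding rows give the dual system: 4·y_budget + 2·y_airtime = 48 and 5·y_budget + 3·y_airtime = 64.5.
Solving: y_budget = 7.5, y_airtime = 9.
print ads enters the basis when its profit ≥ yᵀa₃ = 7.5·2 + 9·1 = 24.

24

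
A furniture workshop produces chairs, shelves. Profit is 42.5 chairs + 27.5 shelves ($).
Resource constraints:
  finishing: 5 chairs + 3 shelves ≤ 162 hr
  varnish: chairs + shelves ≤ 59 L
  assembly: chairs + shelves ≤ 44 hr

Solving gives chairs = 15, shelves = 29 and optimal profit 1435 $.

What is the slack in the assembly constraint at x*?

assembly used = 1·15 + 1·29 = 44; slack = 44 − 44 = 0.

0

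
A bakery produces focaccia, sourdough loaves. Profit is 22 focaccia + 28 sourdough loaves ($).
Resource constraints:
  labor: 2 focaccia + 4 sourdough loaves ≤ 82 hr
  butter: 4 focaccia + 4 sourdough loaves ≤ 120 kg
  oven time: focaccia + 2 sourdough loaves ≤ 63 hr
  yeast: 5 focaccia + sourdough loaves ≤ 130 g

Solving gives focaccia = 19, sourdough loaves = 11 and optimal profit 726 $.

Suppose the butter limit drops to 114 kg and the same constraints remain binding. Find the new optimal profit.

Binding: labor and butter. Non-binding: oven time (22 unused), yeast (24 unused).
By complementary slackness, y = 0 for the non-binding constraints.
Dual feasibility on the basic columns requires 2·y_labor + 4·y_butter = 22, 4·y_labor + 4·y_butter = 28.
→ y_labor = 3 and y_butter = 4.
Δz = y_butter·Δb = 4 × (-6) = -24, so new z* = 726 − 24 = 702.

702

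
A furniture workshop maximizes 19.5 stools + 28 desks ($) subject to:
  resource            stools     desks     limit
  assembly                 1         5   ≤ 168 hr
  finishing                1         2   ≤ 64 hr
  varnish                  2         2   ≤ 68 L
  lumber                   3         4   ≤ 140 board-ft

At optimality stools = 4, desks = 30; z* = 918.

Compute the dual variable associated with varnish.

Check each constraint at x*: assembly 154/168 (slack 14); finishing 64/64 (tight); varnish 68/68 (tight); lumber 132/140 (slack 8).
By complementary slackness, y = 0 for the non-binding constraints.
Dual feasibility on the basic columns requires 1·y_finishing + 2·y_varnish = 19.5, 2·y_finishing + 2·y_varnish = 28.
→ y_finishing = 8.5 and y_varnish = 5.5.
Shadow price of varnish = 5.5.

5.5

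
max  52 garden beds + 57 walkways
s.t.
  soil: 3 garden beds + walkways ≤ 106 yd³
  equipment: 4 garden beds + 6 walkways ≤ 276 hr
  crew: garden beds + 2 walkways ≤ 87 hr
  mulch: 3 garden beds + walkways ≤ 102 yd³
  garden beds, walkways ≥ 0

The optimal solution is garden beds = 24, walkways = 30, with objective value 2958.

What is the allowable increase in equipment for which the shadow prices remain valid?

8.4

Binding constraints: equipment, mulch. The basis is B = [[4,6],[3,1]] with det -14.
Per unit increase in equipment, x* moves by d = (-0.0714, 0.2143).
The basis stays optimal until crew becomes binding; allowable increase = 8.4 hr.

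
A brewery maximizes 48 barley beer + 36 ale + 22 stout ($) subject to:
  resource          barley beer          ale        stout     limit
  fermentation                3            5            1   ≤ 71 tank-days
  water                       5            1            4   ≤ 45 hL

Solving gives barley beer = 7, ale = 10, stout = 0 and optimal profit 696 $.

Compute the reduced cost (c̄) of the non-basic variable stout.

At the optimum: fermentation uses 71 of 71 (binding); water uses 45 of 45 (binding).
The binding rows give the dual system: 3·y_fermentation + 5·y_water = 48 and 5·y_fermentation + 1·y_water = 36.
→ y_fermentation = 6 and y_water = 6.
Reduced cost of stout: c₃ − yᵀa₃ = 22 − (6·1 + 6·4) = 22 − 30 = -8.

-8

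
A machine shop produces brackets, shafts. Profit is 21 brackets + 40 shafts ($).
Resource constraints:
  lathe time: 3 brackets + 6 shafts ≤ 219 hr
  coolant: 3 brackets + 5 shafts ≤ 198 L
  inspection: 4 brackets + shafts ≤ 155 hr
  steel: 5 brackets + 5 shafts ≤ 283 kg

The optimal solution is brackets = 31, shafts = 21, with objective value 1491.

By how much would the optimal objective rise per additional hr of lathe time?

Check each constraint at x*: lathe time 219/219 (tight); coolant 198/198 (tight); inspection 145/155 (slack 10); steel 260/283 (slack 23).
Slack constraints have shadow price 0 (complementary slackness).
The binding rows give the dual system: 3·y_lathe time + 3·y_coolant = 21 and 6·y_lathe time + 5·y_coolant = 40.
This yields shadow prices y_lathe time = 5, y_coolant = 2.
Shadow price of lathe time = 5.

5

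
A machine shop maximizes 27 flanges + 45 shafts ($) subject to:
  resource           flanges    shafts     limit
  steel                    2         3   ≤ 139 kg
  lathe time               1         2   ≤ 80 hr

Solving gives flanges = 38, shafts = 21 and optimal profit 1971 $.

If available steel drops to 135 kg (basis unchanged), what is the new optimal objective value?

1935

Both steel and lathe time are binding at x*.
From A_Bᵀ y = c: 2·y_steel + 1·y_lathe time = 27; 3·y_steel + 2·y_lathe time = 45.
→ y_steel = 9 and y_lathe time = 9.
Δz = y_steel·Δb = 9 × (-4) = -36, so new z* = 1971 − 36 = 1935.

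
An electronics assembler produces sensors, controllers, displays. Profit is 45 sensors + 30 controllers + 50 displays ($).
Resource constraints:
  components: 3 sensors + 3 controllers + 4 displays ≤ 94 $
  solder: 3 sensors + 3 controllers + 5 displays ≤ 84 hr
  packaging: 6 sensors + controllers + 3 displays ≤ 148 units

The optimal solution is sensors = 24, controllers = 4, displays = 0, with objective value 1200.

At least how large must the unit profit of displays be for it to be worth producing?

54

At the optimum: components uses 84 of 94 (slack = 10); solder uses 84 of 84 (binding); packaging uses 148 of 148 (binding).
By complementary slackness, y = 0 for the non-binding constraint.
From A_Bᵀ y = c: 3·y_solder + 6·y_packaging = 45; 3·y_solder + 1·y_packaging = 30.
Solving: y_solder = 9, y_packaging = 3.
displays enters the basis when its profit ≥ yᵀa₃ = 9·5 + 3·3 = 54.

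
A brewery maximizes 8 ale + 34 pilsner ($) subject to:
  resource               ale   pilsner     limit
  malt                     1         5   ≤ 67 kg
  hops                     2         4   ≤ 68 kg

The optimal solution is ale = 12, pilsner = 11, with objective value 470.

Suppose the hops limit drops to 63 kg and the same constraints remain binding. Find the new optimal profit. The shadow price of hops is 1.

Δb = -5, so new z* = 470 + (1)·(-5) = 470 − 5 = 465.

465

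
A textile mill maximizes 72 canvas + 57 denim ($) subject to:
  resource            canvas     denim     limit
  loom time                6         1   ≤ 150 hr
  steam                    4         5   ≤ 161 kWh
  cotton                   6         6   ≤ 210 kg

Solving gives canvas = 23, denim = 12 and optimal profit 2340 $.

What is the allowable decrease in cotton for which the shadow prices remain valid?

Binding constraints: loom time, cotton. The basis is B = [[6,1],[6,6]] with det 30.
Per unit decrease in cotton, x* moves by d = (0.0333, -0.2).
The basis stays optimal until denim reaches 0; allowable decrease = 60 kg.

60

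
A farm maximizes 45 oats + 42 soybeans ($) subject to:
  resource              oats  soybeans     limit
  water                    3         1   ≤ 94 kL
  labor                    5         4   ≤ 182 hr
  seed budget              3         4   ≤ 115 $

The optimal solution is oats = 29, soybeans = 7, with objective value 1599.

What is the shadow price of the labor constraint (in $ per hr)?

Binding: water and seed budget. Non-binding: labor (9 unused).
Since labor is not tight, its dual is 0.
From A_Bᵀ y = c: 3·y_water + 3·y_seed budget = 45; 1·y_water + 4·y_seed budget = 42.
Solving: y_water = 6, y_seed budget = 9.
Shadow price of labor = 0.

0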